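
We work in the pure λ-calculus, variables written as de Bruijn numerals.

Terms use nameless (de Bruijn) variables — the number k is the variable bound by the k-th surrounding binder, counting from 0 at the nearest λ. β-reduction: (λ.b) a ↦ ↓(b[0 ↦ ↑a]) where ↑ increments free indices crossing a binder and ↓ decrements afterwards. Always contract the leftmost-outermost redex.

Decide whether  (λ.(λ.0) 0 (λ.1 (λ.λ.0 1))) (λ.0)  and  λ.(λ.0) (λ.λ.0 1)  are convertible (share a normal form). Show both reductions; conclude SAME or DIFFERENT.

Answer: SAME — A ⇓ λ.λ.λ.0 1, B ⇓ λ.λ.λ.0 1

Derivation:
Term A:
  start: (λ.(λ.0) 0 (λ.1 (λ.λ.0 1))) (λ.0)
  →1  (λ.0) (λ.0) (λ.(λ.0) (λ.λ.0 1))
  →2  (λ.0) (λ.(λ.0) (λ.λ.0 1))
  →3  λ.(λ.0) (λ.λ.0 1)
  →4  λ.λ.λ.0 1

Term B:
  start: λ.(λ.0) (λ.λ.0 1)
  →1  λ.λ.λ.0 1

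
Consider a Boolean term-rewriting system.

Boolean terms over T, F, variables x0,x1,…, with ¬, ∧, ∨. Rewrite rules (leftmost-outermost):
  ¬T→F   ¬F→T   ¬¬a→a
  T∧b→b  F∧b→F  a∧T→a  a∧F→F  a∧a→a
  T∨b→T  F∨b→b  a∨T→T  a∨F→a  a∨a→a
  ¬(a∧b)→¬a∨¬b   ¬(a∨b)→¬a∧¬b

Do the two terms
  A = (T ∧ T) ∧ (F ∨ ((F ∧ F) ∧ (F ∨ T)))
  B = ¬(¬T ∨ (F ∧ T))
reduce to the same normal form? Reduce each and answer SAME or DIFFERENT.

Answer: DIFFERENT — A ⇓ F, B ⇓ T

Working:
Term A:
  start: (T ∧ T) ∧ (F ∨ ((F ∧ F) ∧ (F ∨ T)))
  step 1: T ∧ (F ∨ ((F ∧ F) ∧ (F ∨ T)))
  step 2: F ∨ ((F ∧ F) ∧ (F ∨ T))
  step 3: (F ∧ F) ∧ (F ∨ T)
  step 4: F ∧ (F ∨ T)
  step 5: F

Term B:
  start: ¬(¬T ∨ (F ∧ T))
  step 1: ¬¬T ∧ ¬(F ∧ T)
  step 2: T ∧ ¬(F ∧ T)
  step 3: ¬(F ∧ T)
  step 4: ¬F ∨ ¬T
  step 5: T ∨ ¬T
  step 6: T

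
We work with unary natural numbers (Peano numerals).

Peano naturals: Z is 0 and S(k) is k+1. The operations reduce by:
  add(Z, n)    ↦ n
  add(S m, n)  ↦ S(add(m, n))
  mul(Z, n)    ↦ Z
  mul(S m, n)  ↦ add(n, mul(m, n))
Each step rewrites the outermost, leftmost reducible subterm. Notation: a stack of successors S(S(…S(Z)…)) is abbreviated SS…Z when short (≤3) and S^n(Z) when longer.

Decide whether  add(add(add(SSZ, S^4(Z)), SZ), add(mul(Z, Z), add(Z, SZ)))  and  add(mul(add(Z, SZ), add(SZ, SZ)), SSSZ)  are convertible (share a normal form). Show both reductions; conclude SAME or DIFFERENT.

Term A:
  start: add(add(add(SSZ, S^4(Z)), SZ), add(mul(Z, Z), add(Z, SZ)))
  step 1: add(add(S(add(SZ, S^4(Z))), SZ), add(mul(Z, Z), add(Z, SZ)))
  step 2: add(S(add(add(SZ, S^4(Z)), SZ)), add(mul(Z, Z), add(Z, SZ)))
  step 3: S(add(add(add(SZ, S^4(Z)), SZ), add(mul(Z, Z), add(Z, SZ))))
  step 4: S(add(add(S(add(Z, S^4(Z))), SZ), add(mul(Z, Z), add(Z, SZ))))
  step 5: S(add(S(add(add(Z, S^4(Z)), SZ)), add(mul(Z, Z), add(Z, SZ))))
  step 6: S(S(add(add(add(Z, S^4(Z)), SZ), add(mul(Z, Z), add(Z, SZ)))))
  step 7: S(S(add(add(S^4(Z), SZ), add(mul(Z, Z), add(Z, SZ)))))
  step 8: S(S(add(S(add(SSSZ, SZ)), add(mul(Z, Z), add(Z, SZ)))))
  step 9: S(S(S(add(add(SSSZ, SZ), add(mul(Z, Z), add(Z, SZ))))))
  step 10: S(S(S(add(S(add(SSZ, SZ)), add(mul(Z, Z), add(Z, SZ))))))
  step 11: S(S(S(S(add(add(SSZ, SZ), add(mul(Z, Z), add(Z, SZ)))))))
  step 12: S(S(S(S(add(S(add(SZ, SZ)), add(mul(Z, Z), add(Z, SZ)))))))
  step 13: S(S(S(S(S(add(add(SZ, SZ), add(mul(Z, Z), add(Z, SZ))))))))
  step 14: S(S(S(S(S(add(S(add(Z, SZ)), add(mul(Z, Z), add(Z, SZ))))))))
  step 15: S(S(S(S(S(S(add(add(Z, SZ), add(mul(Z, Z), add(Z, SZ)))))))))
  step 16: S(S(S(S(S(S(add(SZ, add(mul(Z, Z), add(Z, SZ)))))))))
  step 17: S(S(S(S(S(S(S(add(Z, add(mul(Z, Z), add(Z, SZ))))))))))
  step 18: S(S(S(S(S(S(S(add(mul(Z, Z), add(Z, SZ)))))))))
  step 19: S(S(S(S(S(S(S(add(Z, add(Z, SZ)))))))))
  step 20: S(S(S(S(S(S(S(add(Z, SZ))))))))
  step 21: S^8(Z)

Term B:
  start: add(mul(add(Z, SZ), add(SZ, SZ)), SSSZ)
  step 1: add(mul(SZ, add(SZ, SZ)), SSSZ)
  step 2: add(add(add(SZ, SZ), mul(Z, add(SZ, SZ))), SSSZ)
  step 3: add(add(S(add(Z, SZ)), mul(Z, add(SZ, SZ))), SSSZ)
  step 4: add(S(add(add(Z, SZ), mul(Z, add(SZ, SZ)))), SSSZ)
  step 5: S(add(add(add(Z, SZ), mul(Z, add(SZ, SZ))), SSSZ))
  step 6: S(add(add(SZ, mul(Z, add(SZ, SZ))), SSSZ))
  step 7: S(add(S(add(Z, mul(Z, add(SZ, SZ)))), SSSZ))
  step 8: S(S(add(add(Z, mul(Z, add(SZ, SZ))), SSSZ)))
  step 9: S(S(add(mul(Z, add(SZ, SZ)), SSSZ)))
  step 10: S(S(add(Z, SSSZ)))
  step 11: S^5(Z)

Answer: DIFFERENT — A ⇓ S^8(Z), B ⇓ S^5(Z)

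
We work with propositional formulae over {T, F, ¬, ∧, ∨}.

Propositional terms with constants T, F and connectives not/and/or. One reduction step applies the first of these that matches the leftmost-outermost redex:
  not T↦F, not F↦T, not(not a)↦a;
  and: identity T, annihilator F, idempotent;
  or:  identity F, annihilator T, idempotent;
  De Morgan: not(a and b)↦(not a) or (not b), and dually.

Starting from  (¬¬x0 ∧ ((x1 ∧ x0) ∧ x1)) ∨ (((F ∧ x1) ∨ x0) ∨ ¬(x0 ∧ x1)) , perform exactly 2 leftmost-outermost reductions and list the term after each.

Answer: after 2 steps: (x0 ∧ ((x1 ∧ x0) ∧ x1)) ∨ ((F ∨ x0) ∨ ¬(x0 ∧ x1))

Derivation:
  start: (¬¬x0 ∧ ((x1 ∧ x0) ∧ x1)) ∨ (((F ∧ x1) ∨ x0) ∨ ¬(x0 ∧ x1))
  →1  (x0 ∧ ((x1 ∧ x0) ∧ x1)) ∨ (((F ∧ x1) ∨ x0) ∨ ¬(x0 ∧ x1))
  →2  (x0 ∧ ((x1 ∧ x0) ∧ x1)) ∨ ((F ∨ x0) ∨ ¬(x0 ∧ x1))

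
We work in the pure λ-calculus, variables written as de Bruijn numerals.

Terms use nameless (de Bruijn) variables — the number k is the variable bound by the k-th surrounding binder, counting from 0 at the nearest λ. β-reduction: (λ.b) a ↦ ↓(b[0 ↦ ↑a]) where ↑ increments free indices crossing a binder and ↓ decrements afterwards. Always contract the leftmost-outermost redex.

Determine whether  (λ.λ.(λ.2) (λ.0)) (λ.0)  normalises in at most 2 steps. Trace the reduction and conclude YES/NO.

  start: (λ.λ.(λ.2) (λ.0)) (λ.0)
  step 1: λ.(λ.λ.0) (λ.0)
  step 2: λ.λ.0

Answer: YES — reaches normal form λ.λ.0 in 2 ≤ 2 steps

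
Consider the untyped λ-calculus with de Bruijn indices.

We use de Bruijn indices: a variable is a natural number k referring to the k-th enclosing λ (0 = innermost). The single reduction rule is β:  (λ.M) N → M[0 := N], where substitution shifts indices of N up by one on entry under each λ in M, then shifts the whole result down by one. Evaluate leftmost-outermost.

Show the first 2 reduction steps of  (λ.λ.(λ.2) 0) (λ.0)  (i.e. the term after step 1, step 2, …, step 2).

Answer: after 2 steps: λ.λ.0

Working:
  start: (λ.λ.(λ.2) 0) (λ.0)
  [1] λ.(λ.λ.0) 0
  [2] λ.λ.0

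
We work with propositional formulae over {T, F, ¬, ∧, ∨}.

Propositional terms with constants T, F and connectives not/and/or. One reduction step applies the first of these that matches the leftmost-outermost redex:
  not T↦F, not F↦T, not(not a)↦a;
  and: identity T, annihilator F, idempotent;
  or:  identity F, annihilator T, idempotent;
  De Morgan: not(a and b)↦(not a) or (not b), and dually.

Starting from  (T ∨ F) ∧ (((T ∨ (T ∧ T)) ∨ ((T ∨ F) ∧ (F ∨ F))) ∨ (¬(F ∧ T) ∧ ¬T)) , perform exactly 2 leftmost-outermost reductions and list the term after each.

Answer: after 2 steps: ((T ∨ (T ∧ T)) ∨ ((T ∨ F) ∧ (F ∨ F))) ∨ (¬(F ∧ T) ∧ ¬T)

Working:
  start: (T ∨ F) ∧ (((T ∨ (T ∧ T)) ∨ ((T ∨ F) ∧ (F ∨ F))) ∨ (¬(F ∧ T) ∧ ¬T))
  [1] T ∧ (((T ∨ (T ∧ T)) ∨ ((T ∨ F) ∧ (F ∨ F))) ∨ (¬(F ∧ T) ∧ ¬T))
  [2] ((T ∨ (T ∧ T)) ∨ ((T ∨ F) ∧ (F ∨ F))) ∨ (¬(F ∧ T) ∧ ¬T)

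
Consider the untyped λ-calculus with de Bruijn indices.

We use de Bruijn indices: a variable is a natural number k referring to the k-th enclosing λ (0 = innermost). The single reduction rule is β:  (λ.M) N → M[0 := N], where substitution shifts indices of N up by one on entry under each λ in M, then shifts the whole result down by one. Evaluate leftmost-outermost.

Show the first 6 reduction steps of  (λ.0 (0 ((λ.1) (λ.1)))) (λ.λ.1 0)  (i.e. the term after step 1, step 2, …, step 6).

  start: (λ.0 (0 ((λ.1) (λ.1)))) (λ.λ.1 0)
  →1  (λ.λ.1 0) ((λ.λ.1 0) ((λ.λ.λ.1 0) (λ.λ.λ.1 0)))
  →2  λ.(λ.λ.1 0) ((λ.λ.λ.1 0) (λ.λ.λ.1 0)) 0
  →3  λ.(λ.(λ.λ.λ.1 0) (λ.λ.λ.1 0) 0) 0
  →4  λ.(λ.λ.λ.1 0) (λ.λ.λ.1 0) 0
  →5  λ.(λ.λ.1 0) 0
  →6  λ.λ.1 0

Answer: after 6 steps: λ.λ.1 0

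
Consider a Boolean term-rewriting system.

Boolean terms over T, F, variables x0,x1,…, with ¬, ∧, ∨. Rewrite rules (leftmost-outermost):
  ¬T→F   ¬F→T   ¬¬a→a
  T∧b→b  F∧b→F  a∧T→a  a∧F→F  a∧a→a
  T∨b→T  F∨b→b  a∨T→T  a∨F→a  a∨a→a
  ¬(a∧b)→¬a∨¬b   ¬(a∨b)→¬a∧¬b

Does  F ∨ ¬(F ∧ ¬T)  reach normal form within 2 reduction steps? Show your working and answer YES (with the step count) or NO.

  start: F ∨ ¬(F ∧ ¬T)
  →1  ¬(F ∧ ¬T)
  →2  ¬F ∨ ¬¬T

Answer: NO — after 2 steps the term is ¬F ∨ ¬¬T, not yet normal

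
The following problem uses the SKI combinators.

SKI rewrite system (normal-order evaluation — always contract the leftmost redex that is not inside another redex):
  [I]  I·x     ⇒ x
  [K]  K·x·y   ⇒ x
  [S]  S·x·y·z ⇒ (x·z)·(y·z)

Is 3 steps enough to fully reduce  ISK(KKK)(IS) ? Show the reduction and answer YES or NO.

  start: ISK(KKK)(IS)
  step 1: SK(KKK)(IS)
  step 2: K(IS)(KKK(IS))
  step 3: IS

Answer: NO — after 3 steps the term is IS, not yet normal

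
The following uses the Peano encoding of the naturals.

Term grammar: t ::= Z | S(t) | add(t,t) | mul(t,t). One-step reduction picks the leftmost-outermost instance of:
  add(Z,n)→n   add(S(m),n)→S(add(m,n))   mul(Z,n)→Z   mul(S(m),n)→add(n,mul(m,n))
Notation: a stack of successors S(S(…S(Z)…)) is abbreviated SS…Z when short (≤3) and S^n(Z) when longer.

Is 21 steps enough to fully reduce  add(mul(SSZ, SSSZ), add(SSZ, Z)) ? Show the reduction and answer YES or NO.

  start: add(mul(SSZ, SSSZ), add(SSZ, Z))
  step 1: add(add(SSSZ, mul(SZ, SSSZ)), add(SSZ, Z))
  step 2: add(S(add(SSZ, mul(SZ, SSSZ))), add(SSZ, Z))
  step 3: S(add(add(SSZ, mul(SZ, SSSZ)), add(SSZ, Z)))
  step 4: S(add(S(add(SZ, mul(SZ, SSSZ))), add(SSZ, Z)))
  step 5: S(S(add(add(SZ, mul(SZ, SSSZ)), add(SSZ, Z))))
  step 6: S(S(add(S(add(Z, mul(SZ, SSSZ))), add(SSZ, Z))))
  step 7: S(S(S(add(add(Z, mul(SZ, SSSZ)), add(SSZ, Z)))))
  step 8: S(S(S(add(mul(SZ, SSSZ), add(SSZ, Z)))))
  step 9: S(S(S(add(add(SSSZ, mul(Z, SSSZ)), add(SSZ, Z)))))
  step 10: S(S(S(add(S(add(SSZ, mul(Z, SSSZ))), add(SSZ, Z)))))
  step 11: S(S(S(S(add(add(SSZ, mul(Z, SSSZ)), add(SSZ, Z))))))
  step 12: S(S(S(S(add(S(add(SZ, mul(Z, SSSZ))), add(SSZ, Z))))))
  step 13: S(S(S(S(S(add(add(SZ, mul(Z, SSSZ)), add(SSZ, Z)))))))
  step 14: S(S(S(S(S(add(S(add(Z, mul(Z, SSSZ))), add(SSZ, Z)))))))
  step 15: S(S(S(S(S(S(add(add(Z, mul(Z, SSSZ)), add(SSZ, Z))))))))
  step 16: S(S(S(S(S(S(add(mul(Z, SSSZ), add(SSZ, Z))))))))
  step 17: S(S(S(S(S(S(add(Z, add(SSZ, Z))))))))
  step 18: S(S(S(S(S(S(add(SSZ, Z)))))))
  step 19: S(S(S(S(S(S(S(add(SZ, Z))))))))
  step 20: S(S(S(S(S(S(S(S(add(Z, Z)))))))))
  step 21: S^8(Z)

Answer: YES — reaches normal form S^8(Z) in 21 ≤ 21 steps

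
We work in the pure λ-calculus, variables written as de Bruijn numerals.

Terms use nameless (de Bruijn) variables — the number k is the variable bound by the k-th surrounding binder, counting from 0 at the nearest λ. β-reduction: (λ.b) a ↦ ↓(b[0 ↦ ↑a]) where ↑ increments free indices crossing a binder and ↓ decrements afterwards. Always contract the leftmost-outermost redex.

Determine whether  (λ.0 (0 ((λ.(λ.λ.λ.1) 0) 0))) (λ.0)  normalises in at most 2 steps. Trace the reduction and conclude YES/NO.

Answer: NO — after 2 steps the term is (λ.0) ((λ.(λ.λ.λ.1) 0) (λ.0)), not yet normal

Working:
  start: (λ.0 (0 ((λ.(λ.λ.λ.1) 0) 0))) (λ.0)
  step 1: (λ.0) ((λ.0) ((λ.(λ.λ.λ.1) 0) (λ.0)))
  step 2: (λ.0) ((λ.(λ.λ.λ.1) 0) (λ.0))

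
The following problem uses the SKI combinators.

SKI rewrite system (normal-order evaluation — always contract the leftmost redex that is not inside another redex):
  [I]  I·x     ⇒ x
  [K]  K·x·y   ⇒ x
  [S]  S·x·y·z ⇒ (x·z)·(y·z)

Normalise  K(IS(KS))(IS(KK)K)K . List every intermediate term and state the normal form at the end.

Answer: normal form = S(KS)K  (in 2 steps)

Working:
  start: K(IS(KS))(IS(KK)K)K
  →1  IS(KS)K
  →2  S(KS)K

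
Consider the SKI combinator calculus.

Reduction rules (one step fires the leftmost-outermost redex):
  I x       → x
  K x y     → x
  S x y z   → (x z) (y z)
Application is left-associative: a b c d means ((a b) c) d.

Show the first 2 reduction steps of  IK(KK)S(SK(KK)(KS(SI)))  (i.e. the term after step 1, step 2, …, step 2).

Answer: after 2 steps: KK(SK(KK)(KS(SI)))

Reduction:
  start: IK(KK)S(SK(KK)(KS(SI)))
  [1] K(KK)S(SK(KK)(KS(SI)))
  [2] KK(SK(KK)(KS(SI)))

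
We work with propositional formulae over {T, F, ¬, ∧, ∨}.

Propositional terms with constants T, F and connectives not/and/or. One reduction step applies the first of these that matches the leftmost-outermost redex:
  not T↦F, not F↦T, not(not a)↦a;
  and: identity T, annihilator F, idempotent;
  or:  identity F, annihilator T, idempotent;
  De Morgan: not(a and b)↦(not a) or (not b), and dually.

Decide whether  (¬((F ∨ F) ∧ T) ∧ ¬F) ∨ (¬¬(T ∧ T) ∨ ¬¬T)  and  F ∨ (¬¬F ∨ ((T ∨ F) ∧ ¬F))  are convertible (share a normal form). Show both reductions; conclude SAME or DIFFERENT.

Term A:
  start: (¬((F ∨ F) ∧ T) ∧ ¬F) ∨ (¬¬(T ∧ T) ∨ ¬¬T)
  step 1: ((¬(F ∨ F) ∨ ¬T) ∧ ¬F) ∨ (¬¬(T ∧ T) ∨ ¬¬T)
  step 2: (((¬F ∧ ¬F) ∨ ¬T) ∧ ¬F) ∨ (¬¬(T ∧ T) ∨ ¬¬T)
  step 3: ((¬F ∨ ¬T) ∧ ¬F) ∨ (¬¬(T ∧ T) ∨ ¬¬T)
  step 4: ((T ∨ ¬T) ∧ ¬F) ∨ (¬¬(T ∧ T) ∨ ¬¬T)
  step 5: (T ∧ ¬F) ∨ (¬¬(T ∧ T) ∨ ¬¬T)
  step 6: ¬F ∨ (¬¬(T ∧ T) ∨ ¬¬T)
  step 7: T ∨ (¬¬(T ∧ T) ∨ ¬¬T)
  step 8: T

Term B:
  start: F ∨ (¬¬F ∨ ((T ∨ F) ∧ ¬F))
  step 1: ¬¬F ∨ ((T ∨ F) ∧ ¬F)
  step 2: F ∨ ((T ∨ F) ∧ ¬F)
  step 3: (T ∨ F) ∧ ¬F
  step 4: T ∧ ¬F
  step 5: ¬F
  step 6: T

Answer: SAME — A ⇓ T, B ⇓ T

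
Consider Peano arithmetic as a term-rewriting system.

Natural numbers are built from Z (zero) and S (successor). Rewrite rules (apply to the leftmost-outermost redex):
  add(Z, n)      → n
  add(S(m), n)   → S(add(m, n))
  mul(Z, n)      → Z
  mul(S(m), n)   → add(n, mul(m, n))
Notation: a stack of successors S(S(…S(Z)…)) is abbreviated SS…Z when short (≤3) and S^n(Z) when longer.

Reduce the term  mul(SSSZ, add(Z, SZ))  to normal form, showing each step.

  start: mul(SSSZ, add(Z, SZ))
  →1  add(add(Z, SZ), mul(SSZ, add(Z, SZ)))
  →2  add(SZ, mul(SSZ, add(Z, SZ)))
  →3  S(add(Z, mul(SSZ, add(Z, SZ))))
  →4  S(mul(SSZ, add(Z, SZ)))
  →5  S(add(add(Z, SZ), mul(SZ, add(Z, SZ))))
  →6  S(add(SZ, mul(SZ, add(Z, SZ))))
  →7  S(S(add(Z, mul(SZ, add(Z, SZ)))))
  →8  S(S(mul(SZ, add(Z, SZ))))
  →9  S(S(add(add(Z, SZ), mul(Z, add(Z, SZ)))))
  →10  S(S(add(SZ, mul(Z, add(Z, SZ)))))
  →11  S(S(S(add(Z, mul(Z, add(Z, SZ))))))
  →12  S(S(S(mul(Z, add(Z, SZ)))))
  →13  SSSZ

Answer: normal form = SSSZ  (in 13 steps)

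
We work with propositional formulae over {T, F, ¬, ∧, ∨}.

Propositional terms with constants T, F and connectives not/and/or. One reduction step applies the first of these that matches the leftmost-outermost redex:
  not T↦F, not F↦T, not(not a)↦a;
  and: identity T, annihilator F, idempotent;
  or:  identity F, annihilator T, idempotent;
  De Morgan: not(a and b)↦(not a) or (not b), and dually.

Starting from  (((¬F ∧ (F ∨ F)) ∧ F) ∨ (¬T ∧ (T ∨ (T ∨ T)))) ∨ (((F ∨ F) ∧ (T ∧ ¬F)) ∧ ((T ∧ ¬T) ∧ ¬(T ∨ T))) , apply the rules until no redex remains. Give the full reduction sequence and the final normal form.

  start: (((¬F ∧ (F ∨ F)) ∧ F) ∨ (¬T ∧ (T ∨ (T ∨ T)))) ∨ (((F ∨ F) ∧ (T ∧ ¬F)) ∧ ((T ∧ ¬T) ∧ ¬(T ∨ T)))
  →1  (F ∨ (¬T ∧ (T ∨ (T ∨ T)))) ∨ (((F ∨ F) ∧ (T ∧ ¬F)) ∧ ((T ∧ ¬T) ∧ ¬(T ∨ T)))
  →2  (¬T ∧ (T ∨ (T ∨ T))) ∨ (((F ∨ F) ∧ (T ∧ ¬F)) ∧ ((T ∧ ¬T) ∧ ¬(T ∨ T)))
  →3  (F ∧ (T ∨ (T ∨ T))) ∨ (((F ∨ F) ∧ (T ∧ ¬F)) ∧ ((T ∧ ¬T) ∧ ¬(T ∨ T)))
  →4  F ∨ (((F ∨ F) ∧ (T ∧ ¬F)) ∧ ((T ∧ ¬T) ∧ ¬(T ∨ T)))
  →5  ((F ∨ F) ∧ (T ∧ ¬F)) ∧ ((T ∧ ¬T) ∧ ¬(T ∨ T))
  →6  (F ∧ (T ∧ ¬F)) ∧ ((T ∧ ¬T) ∧ ¬(T ∨ T))
  →7  F ∧ ((T ∧ ¬T) ∧ ¬(T ∨ T))
  →8  F

Answer: normal form = F  (in 8 steps)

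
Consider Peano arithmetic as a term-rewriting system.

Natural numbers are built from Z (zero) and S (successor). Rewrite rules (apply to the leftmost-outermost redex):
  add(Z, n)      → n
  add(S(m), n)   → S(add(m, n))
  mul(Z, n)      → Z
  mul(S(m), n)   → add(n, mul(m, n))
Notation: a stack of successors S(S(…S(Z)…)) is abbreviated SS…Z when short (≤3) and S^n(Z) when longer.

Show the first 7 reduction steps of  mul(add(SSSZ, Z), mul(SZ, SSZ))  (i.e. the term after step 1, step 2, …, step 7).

  start: mul(add(SSSZ, Z), mul(SZ, SSZ))
  →1  mul(S(add(SSZ, Z)), mul(SZ, SSZ))
  →2  add(mul(SZ, SSZ), mul(add(SSZ, Z), mul(SZ, SSZ)))
  →3  add(add(SSZ, mul(Z, SSZ)), mul(add(SSZ, Z), mul(SZ, SSZ)))
  →4  add(S(add(SZ, mul(Z, SSZ))), mul(add(SSZ, Z), mul(SZ, SSZ)))
  →5  S(add(add(SZ, mul(Z, SSZ)), mul(add(SSZ, Z), mul(SZ, SSZ))))
  →6  S(add(S(add(Z, mul(Z, SSZ))), mul(add(SSZ, Z), mul(SZ, SSZ))))
  →7  S(S(add(add(Z, mul(Z, SSZ)), mul(add(SSZ, Z), mul(SZ, SSZ)))))

Answer: after 7 steps: S(S(add(add(Z, mul(Z, SSZ)), mul(add(SSZ, Z), mul(SZ, SSZ)))))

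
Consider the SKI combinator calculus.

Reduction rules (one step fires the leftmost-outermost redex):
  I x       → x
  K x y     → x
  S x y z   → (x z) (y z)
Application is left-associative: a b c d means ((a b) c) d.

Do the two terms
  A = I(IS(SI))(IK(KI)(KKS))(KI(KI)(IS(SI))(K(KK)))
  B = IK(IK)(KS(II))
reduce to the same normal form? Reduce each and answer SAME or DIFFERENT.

Term A:
  start: I(IS(SI))(IK(KI)(KKS))(KI(KI)(IS(SI))(K(KK)))
  [1] IS(SI)(IK(KI)(KKS))(KI(KI)(IS(SI))(K(KK)))
  [2] S(SI)(IK(KI)(KKS))(KI(KI)(IS(SI))(K(KK)))
  [3] SI(KI(KI)(IS(SI))(K(KK)))(IK(KI)(KKS)(KI(KI)(IS(SI))(K(KK))))
  [4] I(IK(KI)(KKS)(KI(KI)(IS(SI))(K(KK))))(KI(KI)(IS(SI))(K(KK))(IK(KI)(KKS)(KI(KI)(IS(SI))(K(KK)))))
  [5] IK(KI)(KKS)(KI(KI)(IS(SI))(K(KK)))(KI(KI)(IS(SI))(K(KK))(IK(KI)(KKS)(KI(KI)(IS(SI))(K(KK)))))
  [6] K(KI)(KKS)(KI(KI)(IS(SI))(K(KK)))(KI(KI)(IS(SI))(K(KK))(IK(KI)(KKS)(KI(KI)(IS(SI))(K(KK)))))
  [7] KI(KI(KI)(IS(SI))(K(KK)))(KI(KI)(IS(SI))(K(KK))(IK(KI)(KKS)(KI(KI)(IS(SI))(K(KK)))))
  [8] I(KI(KI)(IS(SI))(K(KK))(IK(KI)(KKS)(KI(KI)(IS(SI))(K(KK)))))
  [9] KI(KI)(IS(SI))(K(KK))(IK(KI)(KKS)(KI(KI)(IS(SI))(K(KK))))
  [10] I(IS(SI))(K(KK))(IK(KI)(KKS)(KI(KI)(IS(SI))(K(KK))))
  [11] IS(SI)(K(KK))(IK(KI)(KKS)(KI(KI)(IS(SI))(K(KK))))
  [12] S(SI)(K(KK))(IK(KI)(KKS)(KI(KI)(IS(SI))(K(KK))))
  [13] SI(IK(KI)(KKS)(KI(KI)(IS(SI))(K(KK))))(K(KK)(IK(KI)(KKS)(KI(KI)(IS(SI))(K(KK)))))
  [14] I(K(KK)(IK(KI)(KKS)(KI(KI)(IS(SI))(K(KK)))))(IK(KI)(KKS)(KI(KI)(IS(SI))(K(KK)))(K(KK)(IK(KI)(KKS)(KI(KI)(IS(SI))(K(KK))))))
  [15] K(KK)(IK(KI)(KKS)(KI(KI)(IS(SI))(K(KK))))(IK(KI)(KKS)(KI(KI)(IS(SI))(K(KK)))(K(KK)(IK(KI)(KKS)(KI(KI)(IS(SI))(K(KK))))))
  [16] KK(IK(KI)(KKS)(KI(KI)(IS(SI))(K(KK)))(K(KK)(IK(KI)(KKS)(KI(KI)(IS(SI))(K(KK))))))
  [17] K

Term B:
  start: IK(IK)(KS(II))
  [1] K(IK)(KS(II))
  [2] IK
  [3] K

Answer: SAME — A ⇓ K, B ⇓ K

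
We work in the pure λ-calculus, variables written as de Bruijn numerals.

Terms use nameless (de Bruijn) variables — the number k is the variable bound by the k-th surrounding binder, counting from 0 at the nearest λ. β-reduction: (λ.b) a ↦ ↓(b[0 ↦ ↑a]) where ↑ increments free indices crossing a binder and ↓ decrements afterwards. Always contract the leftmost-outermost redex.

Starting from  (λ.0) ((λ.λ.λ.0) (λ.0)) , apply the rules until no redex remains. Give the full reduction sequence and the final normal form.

Answer: normal form = λ.λ.0  (in 2 steps)

Reduction:
  start: (λ.0) ((λ.λ.λ.0) (λ.0))
  [1] (λ.λ.λ.0) (λ.0)
  [2] λ.λ.0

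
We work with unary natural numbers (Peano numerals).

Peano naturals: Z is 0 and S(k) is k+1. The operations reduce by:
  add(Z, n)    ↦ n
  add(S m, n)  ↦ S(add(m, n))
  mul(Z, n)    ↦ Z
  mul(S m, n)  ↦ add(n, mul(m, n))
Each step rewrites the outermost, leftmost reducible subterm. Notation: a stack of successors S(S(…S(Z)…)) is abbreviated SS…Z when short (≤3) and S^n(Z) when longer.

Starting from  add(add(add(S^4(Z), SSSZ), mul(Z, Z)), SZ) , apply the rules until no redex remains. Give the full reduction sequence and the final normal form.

Answer: normal form = S^8(Z)  (in 22 steps)

Derivation:
  start: add(add(add(S^4(Z), SSSZ), mul(Z, Z)), SZ)
  [1] add(add(S(add(SSSZ, SSSZ)), mul(Z, Z)), SZ)
  [2] add(S(add(add(SSSZ, SSSZ), mul(Z, Z))), SZ)
  [3] S(add(add(add(SSSZ, SSSZ), mul(Z, Z)), SZ))
  [4] S(add(add(S(add(SSZ, SSSZ)), mul(Z, Z)), SZ))
  [5] S(add(S(add(add(SSZ, SSSZ), mul(Z, Z))), SZ))
  [6] S(S(add(add(add(SSZ, SSSZ), mul(Z, Z)), SZ)))
  [7] S(S(add(add(S(add(SZ, SSSZ)), mul(Z, Z)), SZ)))
  [8] S(S(add(S(add(add(SZ, SSSZ), mul(Z, Z))), SZ)))
  [9] S(S(S(add(add(add(SZ, SSSZ), mul(Z, Z)), SZ))))
  [10] S(S(S(add(add(S(add(Z, SSSZ)), mul(Z, Z)), SZ))))
  [11] S(S(S(add(S(add(add(Z, SSSZ), mul(Z, Z))), SZ))))
  [12] S(S(S(S(add(add(add(Z, SSSZ), mul(Z, Z)), SZ)))))
  [13] S(S(S(S(add(add(SSSZ, mul(Z, Z)), SZ)))))
  [14] S(S(S(S(add(S(add(SSZ, mul(Z, Z))), SZ)))))
  [15] S(S(S(S(S(add(add(SSZ, mul(Z, Z)), SZ))))))
  [16] S(S(S(S(S(add(S(add(SZ, mul(Z, Z))), SZ))))))
  [17] S(S(S(S(S(S(add(add(SZ, mul(Z, Z)), SZ)))))))
  [18] S(S(S(S(S(S(add(S(add(Z, mul(Z, Z))), SZ)))))))
  [19] S(S(S(S(S(S(S(add(add(Z, mul(Z, Z)), SZ))))))))
  [20] S(S(S(S(S(S(S(add(mul(Z, Z), SZ))))))))
  [21] S(S(S(S(S(S(S(add(Z, SZ))))))))
  [22] S^8(Z)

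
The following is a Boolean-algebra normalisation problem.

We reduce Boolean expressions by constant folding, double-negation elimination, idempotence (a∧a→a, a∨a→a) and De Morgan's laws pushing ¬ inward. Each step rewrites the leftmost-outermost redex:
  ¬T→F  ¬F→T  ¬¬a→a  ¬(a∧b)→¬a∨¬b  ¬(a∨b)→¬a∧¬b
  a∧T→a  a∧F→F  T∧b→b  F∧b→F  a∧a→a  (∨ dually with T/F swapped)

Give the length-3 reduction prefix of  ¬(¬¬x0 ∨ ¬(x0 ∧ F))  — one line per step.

  start: ¬(¬¬x0 ∨ ¬(x0 ∧ F))
  [1] ¬¬¬x0 ∧ ¬¬(x0 ∧ F)
  [2] ¬x0 ∧ ¬¬(x0 ∧ F)
  [3] ¬x0 ∧ (x0 ∧ F)

Answer: after 3 steps: ¬x0 ∧ (x0 ∧ F)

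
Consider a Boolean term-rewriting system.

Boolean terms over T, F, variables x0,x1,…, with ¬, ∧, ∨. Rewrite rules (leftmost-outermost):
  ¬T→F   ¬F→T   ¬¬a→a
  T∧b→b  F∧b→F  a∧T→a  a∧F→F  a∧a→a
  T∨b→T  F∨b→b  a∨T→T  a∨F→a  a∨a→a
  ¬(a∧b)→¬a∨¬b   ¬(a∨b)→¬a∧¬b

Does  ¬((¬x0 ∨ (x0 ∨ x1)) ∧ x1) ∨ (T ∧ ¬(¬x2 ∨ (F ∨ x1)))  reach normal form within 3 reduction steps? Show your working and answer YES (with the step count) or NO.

Answer: NO — after 3 steps the term is ((x0 ∧ ¬(x0 ∨ x1)) ∨ ¬x1) ∨ (T ∧ ¬(¬x2 ∨ (F ∨ x1))), not yet normal

Working:
  start: ¬((¬x0 ∨ (x0 ∨ x1)) ∧ x1) ∨ (T ∧ ¬(¬x2 ∨ (F ∨ x1)))
  step 1: (¬(¬x0 ∨ (x0 ∨ x1)) ∨ ¬x1) ∨ (T ∧ ¬(¬x2 ∨ (F ∨ x1)))
  step 2: ((¬¬x0 ∧ ¬(x0 ∨ x1)) ∨ ¬x1) ∨ (T ∧ ¬(¬x2 ∨ (F ∨ x1)))
  step 3: ((x0 ∧ ¬(x0 ∨ x1)) ∨ ¬x1) ∨ (T ∧ ¬(¬x2 ∨ (F ∨ x1)))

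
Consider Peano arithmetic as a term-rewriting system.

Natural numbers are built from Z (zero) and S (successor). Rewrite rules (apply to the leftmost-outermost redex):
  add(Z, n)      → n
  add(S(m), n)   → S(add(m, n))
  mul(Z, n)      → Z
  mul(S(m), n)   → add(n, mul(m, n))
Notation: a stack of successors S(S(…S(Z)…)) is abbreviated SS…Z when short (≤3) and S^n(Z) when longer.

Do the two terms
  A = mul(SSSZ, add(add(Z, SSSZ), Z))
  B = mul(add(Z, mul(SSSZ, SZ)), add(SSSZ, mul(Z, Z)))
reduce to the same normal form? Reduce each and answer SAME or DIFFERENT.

Term A:
  start: mul(SSSZ, add(add(Z, SSSZ), Z))
  step 1: add(add(add(Z, SSSZ), Z), mul(SSZ, add(add(Z, SSSZ), Z)))
  step 2: add(add(SSSZ, Z), mul(SSZ, add(add(Z, SSSZ), Z)))
  step 3: add(S(add(SSZ, Z)), mul(SSZ, add(add(Z, SSSZ), Z)))
  step 4: S(add(add(SSZ, Z), mul(SSZ, add(add(Z, SSSZ), Z))))
  step 5: S(add(S(add(SZ, Z)), mul(SSZ, add(add(Z, SSSZ), Z))))
  step 6: S(S(add(add(SZ, Z), mul(SSZ, add(add(Z, SSSZ), Z)))))
  step 7: S(S(add(S(add(Z, Z)), mul(SSZ, add(add(Z, SSSZ), Z)))))
  step 8: S(S(S(add(add(Z, Z), mul(SSZ, add(add(Z, SSSZ), Z))))))
  step 9: S(S(S(add(Z, mul(SSZ, add(add(Z, SSSZ), Z))))))
  step 10: S(S(S(mul(SSZ, add(add(Z, SSSZ), Z)))))
  step 11: S(S(S(add(add(add(Z, SSSZ), Z), mul(SZ, add(add(Z, SSSZ), Z))))))
  step 12: S(S(S(add(add(SSSZ, Z), mul(SZ, add(add(Z, SSSZ), Z))))))
  step 13: S(S(S(add(S(add(SSZ, Z)), mul(SZ, add(add(Z, SSSZ), Z))))))
  step 14: S(S(S(S(add(add(SSZ, Z), mul(SZ, add(add(Z, SSSZ), Z)))))))
  step 15: S(S(S(S(add(S(add(SZ, Z)), mul(SZ, add(add(Z, SSSZ), Z)))))))
  step 16: S(S(S(S(S(add(add(SZ, Z), mul(SZ, add(add(Z, SSSZ), Z))))))))
  step 17: S(S(S(S(S(add(S(add(Z, Z)), mul(SZ, add(add(Z, SSSZ), Z))))))))
  step 18: S(S(S(S(S(S(add(add(Z, Z), mul(SZ, add(add(Z, SSSZ), Z)))))))))
  step 19: S(S(S(S(S(S(add(Z, mul(SZ, add(add(Z, SSSZ), Z)))))))))
  step 20: S(S(S(S(S(S(mul(SZ, add(add(Z, SSSZ), Z))))))))
  step 21: S(S(S(S(S(S(add(add(add(Z, SSSZ), Z), mul(Z, add(add(Z, SSSZ), Z)))))))))
  step 22: S(S(S(S(S(S(add(add(SSSZ, Z), mul(Z, add(add(Z, SSSZ), Z)))))))))
  step 23: S(S(S(S(S(S(add(S(add(SSZ, Z)), mul(Z, add(add(Z, SSSZ), Z)))))))))
  step 24: S(S(S(S(S(S(S(add(add(SSZ, Z), mul(Z, add(add(Z, SSSZ), Z))))))))))
  step 25: S(S(S(S(S(S(S(add(S(add(SZ, Z)), mul(Z, add(add(Z, SSSZ), Z))))))))))
  step 26: S(S(S(S(S(S(S(S(add(add(SZ, Z), mul(Z, add(add(Z, SSSZ), Z)))))))))))
  step 27: S(S(S(S(S(S(S(S(add(S(add(Z, Z)), mul(Z, add(add(Z, SSSZ), Z)))))))))))
  step 28: S(S(S(S(S(S(S(S(S(add(add(Z, Z), mul(Z, add(add(Z, SSSZ), Z))))))))))))
  step 29: S(S(S(S(S(S(S(S(S(add(Z, mul(Z, add(add(Z, SSSZ), Z))))))))))))
  step 30: S(S(S(S(S(S(S(S(S(mul(Z, add(add(Z, SSSZ), Z)))))))))))
  step 31: S^9(Z)

Term B:
  start: mul(add(Z, mul(SSSZ, SZ)), add(SSSZ, mul(Z, Z)))
  step 1: mul(mul(SSSZ, SZ), add(SSSZ, mul(Z, Z)))
  step 2: mul(add(SZ, mul(SSZ, SZ)), add(SSSZ, mul(Z, Z)))
  step 3: mul(S(add(Z, mul(SSZ, SZ))), add(SSSZ, mul(Z, Z)))
  step 4: add(add(SSSZ, mul(Z, Z)), mul(add(Z, mul(SSZ, SZ)), add(SSSZ, mul(Z, Z))))
  step 5: add(S(add(SSZ, mul(Z, Z))), mul(add(Z, mul(SSZ, SZ)), add(SSSZ, mul(Z, Z))))
  step 6: S(add(add(SSZ, mul(Z, Z)), mul(add(Z, mul(SSZ, SZ)), add(SSSZ, mul(Z, Z)))))
  step 7: S(add(S(add(SZ, mul(Z, Z))), mul(add(Z, mul(SSZ, SZ)), add(SSSZ, mul(Z, Z)))))
  step 8: S(S(add(add(SZ, mul(Z, Z)), mul(add(Z, mul(SSZ, SZ)), add(SSSZ, mul(Z, Z))))))
  step 9: S(S(add(S(add(Z, mul(Z, Z))), mul(add(Z, mul(SSZ, SZ)), add(SSSZ, mul(Z, Z))))))
  step 10: S(S(S(add(add(Z, mul(Z, Z)), mul(add(Z, mul(SSZ, SZ)), add(SSSZ, mul(Z, Z)))))))
  step 11: S(S(S(add(mul(Z, Z), mul(add(Z, mul(SSZ, SZ)), add(SSSZ, mul(Z, Z)))))))
  step 12: S(S(S(add(Z, mul(add(Z, mul(SSZ, SZ)), add(SSSZ, mul(Z, Z)))))))
  step 13: S(S(S(mul(add(Z, mul(SSZ, SZ)), add(SSSZ, mul(Z, Z))))))
  step 14: S(S(S(mul(mul(SSZ, SZ), add(SSSZ, mul(Z, Z))))))
  step 15: S(S(S(mul(add(SZ, mul(SZ, SZ)), add(SSSZ, mul(Z, Z))))))
  step 16: S(S(S(mul(S(add(Z, mul(SZ, SZ))), add(SSSZ, mul(Z, Z))))))
  step 17: S(S(S(add(add(SSSZ, mul(Z, Z)), mul(add(Z, mul(SZ, SZ)), add(SSSZ, mul(Z, Z)))))))
  step 18: S(S(S(add(S(add(SSZ, mul(Z, Z))), mul(add(Z, mul(SZ, SZ)), add(SSSZ, mul(Z, Z)))))))
  step 19: S(S(S(S(add(add(SSZ, mul(Z, Z)), mul(add(Z, mul(SZ, SZ)), add(SSSZ, mul(Z, Z))))))))
  step 20: S(S(S(S(add(S(add(SZ, mul(Z, Z))), mul(add(Z, mul(SZ, SZ)), add(SSSZ, mul(Z, Z))))))))
  step 21: S(S(S(S(S(add(add(SZ, mul(Z, Z)), mul(add(Z, mul(SZ, SZ)), add(SSSZ, mul(Z, Z)))))))))
  step 22: S(S(S(S(S(add(S(add(Z, mul(Z, Z))), mul(add(Z, mul(SZ, SZ)), add(SSSZ, mul(Z, Z)))))))))
  step 23: S(S(S(S(S(S(add(add(Z, mul(Z, Z)), mul(add(Z, mul(SZ, SZ)), add(SSSZ, mul(Z, Z))))))))))
  step 24: S(S(S(S(S(S(add(mul(Z, Z), mul(add(Z, mul(SZ, SZ)), add(SSSZ, mul(Z, Z))))))))))
  step 25: S(S(S(S(S(S(add(Z, mul(add(Z, mul(SZ, SZ)), add(SSSZ, mul(Z, Z))))))))))
  step 26: S(S(S(S(S(S(mul(add(Z, mul(SZ, SZ)), add(SSSZ, mul(Z, Z)))))))))
  step 27: S(S(S(S(S(S(mul(mul(SZ, SZ), add(SSSZ, mul(Z, Z)))))))))
  step 28: S(S(S(S(S(S(mul(add(SZ, mul(Z, SZ)), add(SSSZ, mul(Z, Z)))))))))
  step 29: S(S(S(S(S(S(mul(S(add(Z, mul(Z, SZ))), add(SSSZ, mul(Z, Z)))))))))
  step 30: S(S(S(S(S(S(add(add(SSSZ, mul(Z, Z)), mul(add(Z, mul(Z, SZ)), add(SSSZ, mul(Z, Z))))))))))
  step 31: S(S(S(S(S(S(add(S(add(SSZ, mul(Z, Z))), mul(add(Z, mul(Z, SZ)), add(SSSZ, mul(Z, Z))))))))))
  step 32: S(S(S(S(S(S(S(add(add(SSZ, mul(Z, Z)), mul(add(Z, mul(Z, SZ)), add(SSSZ, mul(Z, Z)))))))))))
  step 33: S(S(S(S(S(S(S(add(S(add(SZ, mul(Z, Z))), mul(add(Z, mul(Z, SZ)), add(SSSZ, mul(Z, Z)))))))))))
  step 34: S(S(S(S(S(S(S(S(add(add(SZ, mul(Z, Z)), mul(add(Z, mul(Z, SZ)), add(SSSZ, mul(Z, Z))))))))))))
  step 35: S(S(S(S(S(S(S(S(add(S(add(Z, mul(Z, Z))), mul(add(Z, mul(Z, SZ)), add(SSSZ, mul(Z, Z))))))))))))
  step 36: S(S(S(S(S(S(S(S(S(add(add(Z, mul(Z, Z)), mul(add(Z, mul(Z, SZ)), add(SSSZ, mul(Z, Z)))))))))))))
  step 37: S(S(S(S(S(S(S(S(S(add(mul(Z, Z), mul(add(Z, mul(Z, SZ)), add(SSSZ, mul(Z, Z)))))))))))))
  step 38: S(S(S(S(S(S(S(S(S(add(Z, mul(add(Z, mul(Z, SZ)), add(SSSZ, mul(Z, Z)))))))))))))
  step 39: S(S(S(S(S(S(S(S(S(mul(add(Z, mul(Z, SZ)), add(SSSZ, mul(Z, Z))))))))))))
  step 40: S(S(S(S(S(S(S(S(S(mul(mul(Z, SZ), add(SSSZ, mul(Z, Z))))))))))))
  step 41: S(S(S(S(S(S(S(S(S(mul(Z, add(SSSZ, mul(Z, Z))))))))))))
  step 42: S^9(Z)

Answer: SAME — A ⇓ S^9(Z), B ⇓ S^9(Z)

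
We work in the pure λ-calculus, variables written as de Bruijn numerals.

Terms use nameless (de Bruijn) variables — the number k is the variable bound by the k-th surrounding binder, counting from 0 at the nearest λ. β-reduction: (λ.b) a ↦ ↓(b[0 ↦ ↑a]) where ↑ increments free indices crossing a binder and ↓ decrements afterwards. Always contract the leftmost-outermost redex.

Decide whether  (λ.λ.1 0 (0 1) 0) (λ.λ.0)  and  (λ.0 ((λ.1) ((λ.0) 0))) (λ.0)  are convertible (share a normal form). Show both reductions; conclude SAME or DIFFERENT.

Term A:
  start: (λ.λ.1 0 (0 1) 0) (λ.λ.0)
  [1] λ.(λ.λ.0) 0 (0 (λ.λ.0)) 0
  [2] λ.(λ.0) (0 (λ.λ.0)) 0
  [3] λ.0 (λ.λ.0) 0

Term B:
  start: (λ.0 ((λ.1) ((λ.0) 0))) (λ.0)
  [1] (λ.0) ((λ.λ.0) ((λ.0) (λ.0)))
  [2] (λ.λ.0) ((λ.0) (λ.0))
  [3] λ.0

Answer: DIFFERENT — A ⇓ λ.0 (λ.λ.0) 0, B ⇓ λ.0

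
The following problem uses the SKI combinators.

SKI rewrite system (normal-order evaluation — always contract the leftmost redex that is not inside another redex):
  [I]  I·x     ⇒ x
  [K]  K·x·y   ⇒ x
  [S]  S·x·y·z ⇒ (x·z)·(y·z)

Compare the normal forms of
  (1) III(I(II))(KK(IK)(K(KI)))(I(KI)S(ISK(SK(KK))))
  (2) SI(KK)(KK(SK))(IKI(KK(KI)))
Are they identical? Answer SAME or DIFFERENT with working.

Term A:
  start: III(I(II))(KK(IK)(K(KI)))(I(KI)S(ISK(SK(KK))))
  step 1: II(I(II))(KK(IK)(K(KI)))(I(KI)S(ISK(SK(KK))))
  step 2: I(I(II))(KK(IK)(K(KI)))(I(KI)S(ISK(SK(KK))))
  step 3: I(II)(KK(IK)(K(KI)))(I(KI)S(ISK(SK(KK))))
  step 4: II(KK(IK)(K(KI)))(I(KI)S(ISK(SK(KK))))
  step 5: I(KK(IK)(K(KI)))(I(KI)S(ISK(SK(KK))))
  step 6: KK(IK)(K(KI))(I(KI)S(ISK(SK(KK))))
  step 7: K(K(KI))(I(KI)S(ISK(SK(KK))))
  step 8: K(KI)

Term B:
  start: SI(KK)(KK(SK))(IKI(KK(KI)))
  step 1: I(KK(SK))(KK(KK(SK)))(IKI(KK(KI)))
  step 2: KK(SK)(KK(KK(SK)))(IKI(KK(KI)))
  step 3: K(KK(KK(SK)))(IKI(KK(KI)))
  step 4: KK(KK(SK))
  step 5: K

Answer: DIFFERENT — A ⇓ K(KI), B ⇓ K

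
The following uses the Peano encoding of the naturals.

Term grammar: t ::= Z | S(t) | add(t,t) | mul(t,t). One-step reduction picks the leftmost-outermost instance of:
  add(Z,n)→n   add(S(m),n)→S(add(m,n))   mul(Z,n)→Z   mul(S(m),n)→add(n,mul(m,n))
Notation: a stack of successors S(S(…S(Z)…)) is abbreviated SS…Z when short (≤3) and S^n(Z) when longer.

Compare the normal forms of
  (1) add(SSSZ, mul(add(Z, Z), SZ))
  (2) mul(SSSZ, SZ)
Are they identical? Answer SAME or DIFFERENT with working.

Answer: SAME — A ⇓ SSSZ, B ⇓ SSSZ

Working:
Term A:
  start: add(SSSZ, mul(add(Z, Z), SZ))
  →1  S(add(SSZ, mul(add(Z, Z), SZ)))
  →2  S(S(add(SZ, mul(add(Z, Z), SZ))))
  →3  S(S(S(add(Z, mul(add(Z, Z), SZ)))))
  →4  S(S(S(mul(add(Z, Z), SZ))))
  →5  S(S(S(mul(Z, SZ))))
  →6  SSSZ

Term B:
  start: mul(SSSZ, SZ)
  →1  add(SZ, mul(SSZ, SZ))
  →2  S(add(Z, mul(SSZ, SZ)))
  →3  S(mul(SSZ, SZ))
  →4  S(add(SZ, mul(SZ, SZ)))
  →5  S(S(add(Z, mul(SZ, SZ))))
  →6  S(S(mul(SZ, SZ)))
  →7  S(S(add(SZ, mul(Z, SZ))))
  →8  S(S(S(add(Z, mul(Z, SZ)))))
  →9  S(S(S(mul(Z, SZ))))
  →10  SSSZ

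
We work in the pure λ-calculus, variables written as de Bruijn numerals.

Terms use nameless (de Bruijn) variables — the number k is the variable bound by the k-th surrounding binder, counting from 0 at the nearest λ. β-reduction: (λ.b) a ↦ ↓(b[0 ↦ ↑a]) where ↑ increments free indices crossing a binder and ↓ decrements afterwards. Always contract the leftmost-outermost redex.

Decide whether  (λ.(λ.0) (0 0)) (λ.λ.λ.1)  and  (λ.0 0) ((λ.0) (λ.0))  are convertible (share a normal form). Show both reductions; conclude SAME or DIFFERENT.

Term A:
  start: (λ.(λ.0) (0 0)) (λ.λ.λ.1)
  step 1: (λ.0) ((λ.λ.λ.1) (λ.λ.λ.1))
  step 2: (λ.λ.λ.1) (λ.λ.λ.1)
  step 3: λ.λ.1

Term B:
  start: (λ.0 0) ((λ.0) (λ.0))
  step 1: (λ.0) (λ.0) ((λ.0) (λ.0))
  step 2: (λ.0) ((λ.0) (λ.0))
  step 3: (λ.0) (λ.0)
  step 4: λ.0

Answer: DIFFERENT — A ⇓ λ.λ.1, B ⇓ λ.0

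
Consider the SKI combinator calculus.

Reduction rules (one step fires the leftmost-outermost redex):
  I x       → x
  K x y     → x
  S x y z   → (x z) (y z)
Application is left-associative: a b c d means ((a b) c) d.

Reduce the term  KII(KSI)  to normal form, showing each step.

Answer: normal form = S  (in 3 steps)

Working:
  start: KII(KSI)
  [1] I(KSI)
  [2] KSI
  [3] S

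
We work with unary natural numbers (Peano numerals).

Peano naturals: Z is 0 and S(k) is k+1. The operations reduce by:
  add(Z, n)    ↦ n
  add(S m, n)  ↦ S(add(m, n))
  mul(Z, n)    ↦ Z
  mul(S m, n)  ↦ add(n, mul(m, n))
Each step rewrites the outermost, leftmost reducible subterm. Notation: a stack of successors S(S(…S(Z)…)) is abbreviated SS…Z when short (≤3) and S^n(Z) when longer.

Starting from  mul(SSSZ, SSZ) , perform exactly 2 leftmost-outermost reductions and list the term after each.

  start: mul(SSSZ, SSZ)
  step 1: add(SSZ, mul(SSZ, SSZ))
  step 2: S(add(SZ, mul(SSZ, SSZ)))

Answer: after 2 steps: S(add(SZ, mul(SSZ, SSZ)))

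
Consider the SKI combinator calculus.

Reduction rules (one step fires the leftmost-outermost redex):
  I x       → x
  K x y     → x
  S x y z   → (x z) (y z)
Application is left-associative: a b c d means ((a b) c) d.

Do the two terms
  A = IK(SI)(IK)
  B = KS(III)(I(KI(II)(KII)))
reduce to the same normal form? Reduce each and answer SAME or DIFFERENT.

Answer: SAME — A ⇓ SI, B ⇓ SI

Reduction:
Term A:
  start: IK(SI)(IK)
  [1] K(SI)(IK)
  [2] SI

Term B:
  start: KS(III)(I(KI(II)(KII)))
  [1] S(I(KI(II)(KII)))
  [2] S(KI(II)(KII))
  [3] S(I(KII))
  [4] S(KII)
  [5] SI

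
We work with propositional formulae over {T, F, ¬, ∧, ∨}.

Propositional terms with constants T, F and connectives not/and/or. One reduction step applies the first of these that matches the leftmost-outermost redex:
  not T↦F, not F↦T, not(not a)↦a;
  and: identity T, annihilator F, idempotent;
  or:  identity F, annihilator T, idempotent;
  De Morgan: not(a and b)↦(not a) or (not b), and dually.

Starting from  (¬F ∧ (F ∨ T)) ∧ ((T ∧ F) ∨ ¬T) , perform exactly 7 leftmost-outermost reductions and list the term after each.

Answer: after 7 steps: F

Working:
  start: (¬F ∧ (F ∨ T)) ∧ ((T ∧ F) ∨ ¬T)
  →1  (T ∧ (F ∨ T)) ∧ ((T ∧ F) ∨ ¬T)
  →2  (F ∨ T) ∧ ((T ∧ F) ∨ ¬T)
  →3  T ∧ ((T ∧ F) ∨ ¬T)
  →4  (T ∧ F) ∨ ¬T
  →5  F ∨ ¬T
  →6  ¬T
  →7  F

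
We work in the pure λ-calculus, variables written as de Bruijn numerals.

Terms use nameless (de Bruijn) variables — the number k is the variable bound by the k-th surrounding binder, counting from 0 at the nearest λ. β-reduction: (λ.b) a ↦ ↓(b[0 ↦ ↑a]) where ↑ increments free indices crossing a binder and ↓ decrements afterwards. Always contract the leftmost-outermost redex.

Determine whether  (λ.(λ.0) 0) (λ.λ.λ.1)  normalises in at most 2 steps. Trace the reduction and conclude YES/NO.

Answer: YES — reaches normal form λ.λ.λ.1 in 2 ≤ 2 steps

Working:
  start: (λ.(λ.0) 0) (λ.λ.λ.1)
  [1] (λ.0) (λ.λ.λ.1)
  [2] λ.λ.λ.1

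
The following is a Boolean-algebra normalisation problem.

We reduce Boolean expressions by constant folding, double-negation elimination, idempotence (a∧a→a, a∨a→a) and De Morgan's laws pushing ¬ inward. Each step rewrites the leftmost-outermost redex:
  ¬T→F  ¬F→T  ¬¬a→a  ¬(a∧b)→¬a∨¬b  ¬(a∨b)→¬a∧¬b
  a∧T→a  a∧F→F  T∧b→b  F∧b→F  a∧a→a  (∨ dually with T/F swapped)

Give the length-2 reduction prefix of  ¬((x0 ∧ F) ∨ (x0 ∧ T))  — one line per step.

Answer: after 2 steps: (¬x0 ∨ ¬F) ∧ ¬(x0 ∧ T)

Derivation:
  start: ¬((x0 ∧ F) ∨ (x0 ∧ T))
  →1  ¬(x0 ∧ F) ∧ ¬(x0 ∧ T)
  →2  (¬x0 ∨ ¬F) ∧ ¬(x0 ∧ T)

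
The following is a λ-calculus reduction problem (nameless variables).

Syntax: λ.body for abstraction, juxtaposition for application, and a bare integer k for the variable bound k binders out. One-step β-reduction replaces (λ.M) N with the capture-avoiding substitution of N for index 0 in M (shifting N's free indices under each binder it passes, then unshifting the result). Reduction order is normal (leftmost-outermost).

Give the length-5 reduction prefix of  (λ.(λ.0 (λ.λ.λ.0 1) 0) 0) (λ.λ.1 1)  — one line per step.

  start: (λ.(λ.0 (λ.λ.λ.0 1) 0) 0) (λ.λ.1 1)
  step 1: (λ.0 (λ.λ.λ.0 1) 0) (λ.λ.1 1)
  step 2: (λ.λ.1 1) (λ.λ.λ.0 1) (λ.λ.1 1)
  step 3: (λ.(λ.λ.λ.0 1) (λ.λ.λ.0 1)) (λ.λ.1 1)
  step 4: (λ.λ.λ.0 1) (λ.λ.λ.0 1)
  step 5: λ.λ.0 1

Answer: after 5 steps: λ.λ.0 1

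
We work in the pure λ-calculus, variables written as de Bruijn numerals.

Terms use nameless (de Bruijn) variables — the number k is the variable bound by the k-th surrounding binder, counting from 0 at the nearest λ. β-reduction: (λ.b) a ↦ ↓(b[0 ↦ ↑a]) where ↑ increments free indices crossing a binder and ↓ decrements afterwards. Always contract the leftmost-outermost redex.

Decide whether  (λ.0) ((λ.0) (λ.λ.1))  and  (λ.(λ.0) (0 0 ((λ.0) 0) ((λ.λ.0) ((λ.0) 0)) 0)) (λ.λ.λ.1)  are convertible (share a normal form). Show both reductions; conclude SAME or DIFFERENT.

Answer: SAME — A ⇓ λ.λ.1, B ⇓ λ.λ.1

Reduction:
Term A:
  start: (λ.0) ((λ.0) (λ.λ.1))
  →1  (λ.0) (λ.λ.1)
  →2  λ.λ.1

Term B:
  start: (λ.(λ.0) (0 0 ((λ.0) 0) ((λ.λ.0) ((λ.0) 0)) 0)) (λ.λ.λ.1)
  →1  (λ.0) ((λ.λ.λ.1) (λ.λ.λ.1) ((λ.0) (λ.λ.λ.1)) ((λ.λ.0) ((λ.0) (λ.λ.λ.1))) (λ.λ.λ.1))
  →2  (λ.λ.λ.1) (λ.λ.λ.1) ((λ.0) (λ.λ.λ.1)) ((λ.λ.0) ((λ.0) (λ.λ.λ.1))) (λ.λ.λ.1)
  →3  (λ.λ.1) ((λ.0) (λ.λ.λ.1)) ((λ.λ.0) ((λ.0) (λ.λ.λ.1))) (λ.λ.λ.1)
  →4  (λ.(λ.0) (λ.λ.λ.1)) ((λ.λ.0) ((λ.0) (λ.λ.λ.1))) (λ.λ.λ.1)
  →5  (λ.0) (λ.λ.λ.1) (λ.λ.λ.1)
  →6  (λ.λ.λ.1) (λ.λ.λ.1)
  →7  λ.λ.1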